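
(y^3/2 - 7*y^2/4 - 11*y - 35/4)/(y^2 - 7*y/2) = (2*y^3 - 7*y^2 - 44*y - 35)/(2*y*(2*y - 7))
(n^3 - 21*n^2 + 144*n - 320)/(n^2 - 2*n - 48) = (n^2 - 13*n + 40)/(n + 6)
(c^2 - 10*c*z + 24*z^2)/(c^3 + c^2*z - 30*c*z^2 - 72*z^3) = (c - 4*z)/(c^2 + 7*c*z + 12*z^2)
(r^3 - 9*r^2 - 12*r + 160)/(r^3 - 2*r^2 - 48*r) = (r^2 - r - 20)/(r*(r + 6))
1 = 1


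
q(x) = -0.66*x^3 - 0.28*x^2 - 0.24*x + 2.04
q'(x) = -1.98*x^2 - 0.56*x - 0.24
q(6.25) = -171.53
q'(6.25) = -81.08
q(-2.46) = 10.76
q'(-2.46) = -10.84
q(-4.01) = 41.06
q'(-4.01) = -29.83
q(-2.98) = 17.73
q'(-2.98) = -16.15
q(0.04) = 2.03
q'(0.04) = -0.27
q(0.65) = 1.58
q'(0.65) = -1.44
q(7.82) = -332.58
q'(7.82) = -125.70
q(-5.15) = 86.00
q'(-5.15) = -49.87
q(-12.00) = 1105.08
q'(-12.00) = -278.64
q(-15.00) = 2170.14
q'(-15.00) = -437.34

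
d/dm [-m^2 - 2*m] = -2*m - 2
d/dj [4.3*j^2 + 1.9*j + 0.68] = 8.6*j + 1.9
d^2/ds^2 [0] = 0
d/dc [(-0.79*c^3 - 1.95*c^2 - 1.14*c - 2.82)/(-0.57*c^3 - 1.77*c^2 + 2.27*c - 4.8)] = (0.2868*c^4 - 4.8862*c^3 + 0.1095*c^2 + 8.7372*c + 11.8734)/(0.3249*c^6 + 2.0178*c^5 + 0.545100000000001*c^4 - 2.5638*c^3 + 22.1449*c^2 - 21.792*c + 23.04)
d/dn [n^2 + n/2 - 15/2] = 2*n + 1/2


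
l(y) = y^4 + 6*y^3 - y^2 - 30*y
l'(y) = 4*y^3 + 18*y^2 - 2*y - 30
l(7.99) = 6832.51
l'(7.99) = 3143.47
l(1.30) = -24.65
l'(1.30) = 6.61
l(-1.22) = 26.43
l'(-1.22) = -8.03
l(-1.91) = 25.15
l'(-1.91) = 11.61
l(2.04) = 2.90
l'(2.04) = 74.79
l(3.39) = 252.63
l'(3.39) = 325.91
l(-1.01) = 24.14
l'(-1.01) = -13.74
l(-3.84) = -21.85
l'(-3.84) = 16.61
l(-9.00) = 2376.00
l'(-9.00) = -1470.00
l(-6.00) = 144.00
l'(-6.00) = -234.00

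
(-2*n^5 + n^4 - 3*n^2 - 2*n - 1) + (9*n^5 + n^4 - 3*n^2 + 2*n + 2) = 7*n^5 + 2*n^4 - 6*n^2 + 1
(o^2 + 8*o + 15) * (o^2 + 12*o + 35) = o^4 + 20*o^3 + 146*o^2 + 460*o + 525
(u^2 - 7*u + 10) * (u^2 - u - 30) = u^4 - 8*u^3 - 13*u^2 + 200*u - 300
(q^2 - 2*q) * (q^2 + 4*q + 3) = q^4 + 2*q^3 - 5*q^2 - 6*q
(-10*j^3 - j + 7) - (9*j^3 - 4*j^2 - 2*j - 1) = -19*j^3 + 4*j^2 + j + 8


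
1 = 1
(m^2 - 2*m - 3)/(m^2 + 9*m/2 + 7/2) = 2*(m - 3)/(2*m + 7)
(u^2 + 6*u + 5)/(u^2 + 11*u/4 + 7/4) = 4*(u + 5)/(4*u + 7)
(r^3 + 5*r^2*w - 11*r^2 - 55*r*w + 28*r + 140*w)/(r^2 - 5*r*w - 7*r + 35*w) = (r^2 + 5*r*w - 4*r - 20*w)/(r - 5*w)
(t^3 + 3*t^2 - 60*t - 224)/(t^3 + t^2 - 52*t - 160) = (t + 7)/(t + 5)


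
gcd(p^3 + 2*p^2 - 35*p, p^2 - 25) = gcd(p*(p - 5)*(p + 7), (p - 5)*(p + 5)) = p - 5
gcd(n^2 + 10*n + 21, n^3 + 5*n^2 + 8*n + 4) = 1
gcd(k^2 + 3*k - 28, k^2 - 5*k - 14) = 1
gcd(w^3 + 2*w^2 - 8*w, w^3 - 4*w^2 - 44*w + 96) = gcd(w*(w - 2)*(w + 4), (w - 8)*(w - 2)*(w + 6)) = w - 2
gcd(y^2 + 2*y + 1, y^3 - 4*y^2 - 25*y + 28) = 1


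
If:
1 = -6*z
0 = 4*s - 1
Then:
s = 1/4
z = -1/6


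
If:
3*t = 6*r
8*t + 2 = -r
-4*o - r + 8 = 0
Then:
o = 69/34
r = -2/17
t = -4/17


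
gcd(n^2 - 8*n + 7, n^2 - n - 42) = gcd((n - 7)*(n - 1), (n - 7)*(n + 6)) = n - 7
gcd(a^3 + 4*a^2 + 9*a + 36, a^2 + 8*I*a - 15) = a + 3*I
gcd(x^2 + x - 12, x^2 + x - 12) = x^2 + x - 12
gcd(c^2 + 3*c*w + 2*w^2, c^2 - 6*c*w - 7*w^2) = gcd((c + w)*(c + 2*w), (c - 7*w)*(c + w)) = c + w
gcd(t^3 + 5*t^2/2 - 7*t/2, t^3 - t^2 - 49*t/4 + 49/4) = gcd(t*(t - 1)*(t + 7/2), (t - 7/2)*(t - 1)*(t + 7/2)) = t^2 + 5*t/2 - 7/2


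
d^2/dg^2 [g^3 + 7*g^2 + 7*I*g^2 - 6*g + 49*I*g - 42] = 6*g + 14 + 14*I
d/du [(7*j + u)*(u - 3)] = 7*j + 2*u - 3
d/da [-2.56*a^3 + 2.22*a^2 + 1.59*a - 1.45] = -7.68*a^2 + 4.44*a + 1.59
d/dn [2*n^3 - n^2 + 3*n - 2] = 6*n^2 - 2*n + 3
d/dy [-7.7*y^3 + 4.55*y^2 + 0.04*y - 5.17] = -23.1*y^2 + 9.1*y + 0.04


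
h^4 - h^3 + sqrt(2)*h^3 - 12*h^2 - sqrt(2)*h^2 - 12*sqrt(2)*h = h*(h - 4)*(h + 3)*(h + sqrt(2))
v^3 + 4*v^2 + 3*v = v*(v + 1)*(v + 3)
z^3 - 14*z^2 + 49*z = z*(z - 7)^2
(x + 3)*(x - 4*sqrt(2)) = x^2 - 4*sqrt(2)*x + 3*x - 12*sqrt(2)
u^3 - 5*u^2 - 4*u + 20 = (u - 5)*(u - 2)*(u + 2)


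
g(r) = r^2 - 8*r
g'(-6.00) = -20.00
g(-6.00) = 84.00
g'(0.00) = -8.00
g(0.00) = 0.00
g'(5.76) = 3.52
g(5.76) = -12.90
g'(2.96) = -2.08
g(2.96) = -14.92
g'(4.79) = 1.58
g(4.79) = -15.38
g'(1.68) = -4.64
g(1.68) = -10.62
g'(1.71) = -4.58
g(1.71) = -10.76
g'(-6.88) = -21.76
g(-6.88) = 102.37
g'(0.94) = -6.12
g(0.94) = -6.64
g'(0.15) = -7.70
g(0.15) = -1.18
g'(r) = 2*r - 8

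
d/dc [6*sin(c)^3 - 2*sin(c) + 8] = 2*(9*sin(c)^2 - 1)*cos(c)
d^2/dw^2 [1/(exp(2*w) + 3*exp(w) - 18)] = (2*(2*exp(w) + 3)^2*exp(w) - (4*exp(w) + 3)*(exp(2*w) + 3*exp(w) - 18))*exp(w)/(exp(2*w) + 3*exp(w) - 18)^3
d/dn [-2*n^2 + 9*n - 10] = 9 - 4*n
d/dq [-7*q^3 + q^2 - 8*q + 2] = -21*q^2 + 2*q - 8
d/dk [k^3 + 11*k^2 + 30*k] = 3*k^2 + 22*k + 30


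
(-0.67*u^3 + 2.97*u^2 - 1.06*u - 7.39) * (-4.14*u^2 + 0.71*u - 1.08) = 2.7738*u^5 - 12.7715*u^4 + 7.2207*u^3 + 26.6344*u^2 - 4.1021*u + 7.9812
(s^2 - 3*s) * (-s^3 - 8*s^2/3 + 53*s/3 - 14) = -s^5 + s^4/3 + 77*s^3/3 - 67*s^2 + 42*s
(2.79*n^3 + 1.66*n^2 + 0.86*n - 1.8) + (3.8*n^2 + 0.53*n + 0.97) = 2.79*n^3 + 5.46*n^2 + 1.39*n - 0.83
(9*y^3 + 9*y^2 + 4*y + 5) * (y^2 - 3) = 9*y^5 + 9*y^4 - 23*y^3 - 22*y^2 - 12*y - 15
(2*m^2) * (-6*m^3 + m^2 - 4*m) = -12*m^5 + 2*m^4 - 8*m^3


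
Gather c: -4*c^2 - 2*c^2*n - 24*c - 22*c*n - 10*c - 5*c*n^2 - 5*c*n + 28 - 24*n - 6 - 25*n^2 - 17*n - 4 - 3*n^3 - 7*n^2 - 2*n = c^2*(-2*n - 4) + c*(-5*n^2 - 27*n - 34) - 3*n^3 - 32*n^2 - 43*n + 18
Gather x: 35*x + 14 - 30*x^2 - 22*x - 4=-30*x^2 + 13*x + 10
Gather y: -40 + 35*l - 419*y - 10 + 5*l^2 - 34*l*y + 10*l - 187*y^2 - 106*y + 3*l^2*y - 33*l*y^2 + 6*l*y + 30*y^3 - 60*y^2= 5*l^2 + 45*l + 30*y^3 + y^2*(-33*l - 247) + y*(3*l^2 - 28*l - 525) - 50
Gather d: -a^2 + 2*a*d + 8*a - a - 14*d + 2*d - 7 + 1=-a^2 + 7*a + d*(2*a - 12) - 6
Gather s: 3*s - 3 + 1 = 3*s - 2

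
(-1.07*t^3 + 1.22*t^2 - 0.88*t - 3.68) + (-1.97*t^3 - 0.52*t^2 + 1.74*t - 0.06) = -3.04*t^3 + 0.7*t^2 + 0.86*t - 3.74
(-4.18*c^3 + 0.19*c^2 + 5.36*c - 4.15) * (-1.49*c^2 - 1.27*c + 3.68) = 6.2282*c^5 + 5.0255*c^4 - 23.6101*c^3 + 0.0754999999999999*c^2 + 24.9953*c - 15.272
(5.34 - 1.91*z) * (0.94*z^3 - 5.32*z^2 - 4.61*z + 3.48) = -1.7954*z^4 + 15.1808*z^3 - 19.6037*z^2 - 31.2642*z + 18.5832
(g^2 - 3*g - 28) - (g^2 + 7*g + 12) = -10*g - 40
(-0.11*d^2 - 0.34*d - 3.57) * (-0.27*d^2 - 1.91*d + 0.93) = 0.0297*d^4 + 0.3019*d^3 + 1.511*d^2 + 6.5025*d - 3.3201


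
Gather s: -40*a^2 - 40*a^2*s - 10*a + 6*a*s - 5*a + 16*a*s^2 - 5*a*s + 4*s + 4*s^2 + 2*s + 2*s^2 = -40*a^2 - 15*a + s^2*(16*a + 6) + s*(-40*a^2 + a + 6)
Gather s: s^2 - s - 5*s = s^2 - 6*s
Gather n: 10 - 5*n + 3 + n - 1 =12 - 4*n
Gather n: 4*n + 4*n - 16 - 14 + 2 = 8*n - 28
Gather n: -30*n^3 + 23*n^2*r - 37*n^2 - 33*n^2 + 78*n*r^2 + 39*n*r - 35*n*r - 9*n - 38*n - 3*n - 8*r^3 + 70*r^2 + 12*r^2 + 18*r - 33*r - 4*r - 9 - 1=-30*n^3 + n^2*(23*r - 70) + n*(78*r^2 + 4*r - 50) - 8*r^3 + 82*r^2 - 19*r - 10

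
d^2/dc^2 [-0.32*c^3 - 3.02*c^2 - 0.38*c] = -1.92*c - 6.04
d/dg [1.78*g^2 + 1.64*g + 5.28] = 3.56*g + 1.64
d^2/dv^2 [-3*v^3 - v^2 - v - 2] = -18*v - 2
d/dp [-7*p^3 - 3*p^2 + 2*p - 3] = -21*p^2 - 6*p + 2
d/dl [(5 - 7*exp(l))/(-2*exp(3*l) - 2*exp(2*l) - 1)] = (-2*(3*exp(l) + 2)*(7*exp(l) - 5)*exp(l) + 14*exp(3*l) + 14*exp(2*l) + 7)*exp(l)/(2*exp(3*l) + 2*exp(2*l) + 1)^2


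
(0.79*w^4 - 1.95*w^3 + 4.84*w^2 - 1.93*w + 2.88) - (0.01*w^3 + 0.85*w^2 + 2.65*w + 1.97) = 0.79*w^4 - 1.96*w^3 + 3.99*w^2 - 4.58*w + 0.91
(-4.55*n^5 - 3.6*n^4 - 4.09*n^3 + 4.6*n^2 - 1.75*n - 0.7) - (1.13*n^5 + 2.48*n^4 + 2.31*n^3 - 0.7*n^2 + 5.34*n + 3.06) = -5.68*n^5 - 6.08*n^4 - 6.4*n^3 + 5.3*n^2 - 7.09*n - 3.76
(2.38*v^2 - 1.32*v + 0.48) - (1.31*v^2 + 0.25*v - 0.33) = 1.07*v^2 - 1.57*v + 0.81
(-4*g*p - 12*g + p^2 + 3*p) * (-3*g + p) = 12*g^2*p + 36*g^2 - 7*g*p^2 - 21*g*p + p^3 + 3*p^2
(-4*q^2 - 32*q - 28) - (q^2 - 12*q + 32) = -5*q^2 - 20*q - 60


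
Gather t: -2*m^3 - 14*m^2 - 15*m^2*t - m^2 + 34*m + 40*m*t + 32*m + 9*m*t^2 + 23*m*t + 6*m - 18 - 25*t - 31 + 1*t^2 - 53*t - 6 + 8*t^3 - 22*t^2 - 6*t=-2*m^3 - 15*m^2 + 72*m + 8*t^3 + t^2*(9*m - 21) + t*(-15*m^2 + 63*m - 84) - 55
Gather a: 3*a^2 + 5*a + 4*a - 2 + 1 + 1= 3*a^2 + 9*a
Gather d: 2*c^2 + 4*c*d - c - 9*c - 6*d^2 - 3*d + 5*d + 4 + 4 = 2*c^2 - 10*c - 6*d^2 + d*(4*c + 2) + 8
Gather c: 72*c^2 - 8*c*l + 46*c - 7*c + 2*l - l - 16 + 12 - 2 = 72*c^2 + c*(39 - 8*l) + l - 6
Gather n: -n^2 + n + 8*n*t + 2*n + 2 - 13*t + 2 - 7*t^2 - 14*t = -n^2 + n*(8*t + 3) - 7*t^2 - 27*t + 4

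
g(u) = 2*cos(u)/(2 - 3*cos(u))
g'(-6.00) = -1.44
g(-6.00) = -2.18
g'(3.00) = -0.02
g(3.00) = -0.40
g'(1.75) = -0.61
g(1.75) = -0.14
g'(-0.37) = 2.28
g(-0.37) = -2.34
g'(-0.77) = 117.82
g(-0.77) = -9.34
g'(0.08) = -0.33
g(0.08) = -2.01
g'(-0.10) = 0.41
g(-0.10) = -2.02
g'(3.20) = 0.01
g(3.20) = -0.40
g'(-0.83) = 4866.80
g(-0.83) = -54.81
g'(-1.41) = 1.71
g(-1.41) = 0.21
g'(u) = -2*sin(u)/(2 - 3*cos(u)) - 6*sin(u)*cos(u)/(2 - 3*cos(u))^2 = -4*sin(u)/(3*cos(u) - 2)^2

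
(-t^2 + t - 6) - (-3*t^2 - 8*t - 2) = 2*t^2 + 9*t - 4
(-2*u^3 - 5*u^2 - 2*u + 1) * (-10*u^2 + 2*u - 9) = 20*u^5 + 46*u^4 + 28*u^3 + 31*u^2 + 20*u - 9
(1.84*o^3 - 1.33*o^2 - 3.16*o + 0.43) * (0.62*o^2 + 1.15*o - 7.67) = 1.1408*o^5 + 1.2914*o^4 - 17.6015*o^3 + 6.8337*o^2 + 24.7317*o - 3.2981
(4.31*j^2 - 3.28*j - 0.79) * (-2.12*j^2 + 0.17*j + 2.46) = -9.1372*j^4 + 7.6863*j^3 + 11.7198*j^2 - 8.2031*j - 1.9434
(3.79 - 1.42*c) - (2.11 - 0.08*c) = 1.68 - 1.34*c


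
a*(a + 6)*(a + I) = a^3 + 6*a^2 + I*a^2 + 6*I*a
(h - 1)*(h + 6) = h^2 + 5*h - 6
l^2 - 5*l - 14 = (l - 7)*(l + 2)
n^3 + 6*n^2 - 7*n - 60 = (n - 3)*(n + 4)*(n + 5)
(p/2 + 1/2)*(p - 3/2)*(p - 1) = p^3/2 - 3*p^2/4 - p/2 + 3/4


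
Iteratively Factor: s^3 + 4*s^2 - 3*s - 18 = (s + 3)*(s^2 + s - 6) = (s - 2)*(s + 3)*(s + 3)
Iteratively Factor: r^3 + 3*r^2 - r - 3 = (r + 1)*(r^2 + 2*r - 3) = (r - 1)*(r + 1)*(r + 3)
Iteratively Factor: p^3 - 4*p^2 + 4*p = (p - 2)*(p^2 - 2*p) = (p - 2)^2*(p)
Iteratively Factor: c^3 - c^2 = (c - 1)*(c^2) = c*(c - 1)*(c)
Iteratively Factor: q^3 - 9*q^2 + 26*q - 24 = (q - 3)*(q^2 - 6*q + 8) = (q - 3)*(q - 2)*(q - 4)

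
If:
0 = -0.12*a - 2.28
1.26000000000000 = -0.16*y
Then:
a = -19.00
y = -7.88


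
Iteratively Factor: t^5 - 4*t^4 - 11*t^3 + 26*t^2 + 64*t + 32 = (t + 2)*(t^4 - 6*t^3 + t^2 + 24*t + 16) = (t - 4)*(t + 2)*(t^3 - 2*t^2 - 7*t - 4) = (t - 4)*(t + 1)*(t + 2)*(t^2 - 3*t - 4) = (t - 4)*(t + 1)^2*(t + 2)*(t - 4)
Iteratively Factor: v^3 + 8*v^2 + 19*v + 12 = (v + 3)*(v^2 + 5*v + 4) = (v + 1)*(v + 3)*(v + 4)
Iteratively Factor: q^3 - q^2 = (q)*(q^2 - q) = q^2*(q - 1)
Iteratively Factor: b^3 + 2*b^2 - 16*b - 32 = (b + 4)*(b^2 - 2*b - 8) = (b + 2)*(b + 4)*(b - 4)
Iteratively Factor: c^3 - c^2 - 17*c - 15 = (c + 1)*(c^2 - 2*c - 15) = (c + 1)*(c + 3)*(c - 5)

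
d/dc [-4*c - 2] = -4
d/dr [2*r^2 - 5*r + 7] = 4*r - 5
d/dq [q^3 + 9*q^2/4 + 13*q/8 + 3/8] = 3*q^2 + 9*q/2 + 13/8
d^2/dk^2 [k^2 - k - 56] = 2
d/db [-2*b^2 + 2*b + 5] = 2 - 4*b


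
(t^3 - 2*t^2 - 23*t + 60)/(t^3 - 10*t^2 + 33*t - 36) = (t + 5)/(t - 3)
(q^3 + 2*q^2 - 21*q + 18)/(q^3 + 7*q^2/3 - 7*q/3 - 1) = 3*(q^2 + 3*q - 18)/(3*q^2 + 10*q + 3)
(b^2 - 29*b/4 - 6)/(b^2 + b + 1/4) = (4*b^2 - 29*b - 24)/(4*b^2 + 4*b + 1)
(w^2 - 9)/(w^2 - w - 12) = (w - 3)/(w - 4)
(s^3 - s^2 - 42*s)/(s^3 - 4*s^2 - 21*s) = (s + 6)/(s + 3)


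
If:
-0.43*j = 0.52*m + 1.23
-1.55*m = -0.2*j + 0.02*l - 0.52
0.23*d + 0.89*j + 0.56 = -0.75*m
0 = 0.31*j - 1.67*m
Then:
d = 8.02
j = -2.34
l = 36.25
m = -0.43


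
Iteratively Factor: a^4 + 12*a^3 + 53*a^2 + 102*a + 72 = (a + 2)*(a^3 + 10*a^2 + 33*a + 36) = (a + 2)*(a + 3)*(a^2 + 7*a + 12) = (a + 2)*(a + 3)^2*(a + 4)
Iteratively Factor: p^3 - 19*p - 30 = (p + 3)*(p^2 - 3*p - 10) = (p + 2)*(p + 3)*(p - 5)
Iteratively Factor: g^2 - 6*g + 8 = (g - 2)*(g - 4)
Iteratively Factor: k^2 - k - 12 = (k + 3)*(k - 4)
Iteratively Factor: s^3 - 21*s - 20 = (s + 1)*(s^2 - s - 20) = (s + 1)*(s + 4)*(s - 5)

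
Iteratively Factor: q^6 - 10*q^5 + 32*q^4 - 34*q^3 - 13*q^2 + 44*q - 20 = (q + 1)*(q^5 - 11*q^4 + 43*q^3 - 77*q^2 + 64*q - 20) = (q - 1)*(q + 1)*(q^4 - 10*q^3 + 33*q^2 - 44*q + 20) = (q - 2)*(q - 1)*(q + 1)*(q^3 - 8*q^2 + 17*q - 10) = (q - 2)*(q - 1)^2*(q + 1)*(q^2 - 7*q + 10) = (q - 2)^2*(q - 1)^2*(q + 1)*(q - 5)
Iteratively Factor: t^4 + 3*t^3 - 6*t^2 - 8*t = (t + 4)*(t^3 - t^2 - 2*t) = t*(t + 4)*(t^2 - t - 2) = t*(t + 1)*(t + 4)*(t - 2)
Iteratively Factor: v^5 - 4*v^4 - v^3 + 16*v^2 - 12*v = (v + 2)*(v^4 - 6*v^3 + 11*v^2 - 6*v) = (v - 2)*(v + 2)*(v^3 - 4*v^2 + 3*v) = (v - 2)*(v - 1)*(v + 2)*(v^2 - 3*v) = (v - 3)*(v - 2)*(v - 1)*(v + 2)*(v)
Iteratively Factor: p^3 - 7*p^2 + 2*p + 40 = (p + 2)*(p^2 - 9*p + 20) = (p - 4)*(p + 2)*(p - 5)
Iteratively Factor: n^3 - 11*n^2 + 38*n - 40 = (n - 4)*(n^2 - 7*n + 10) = (n - 5)*(n - 4)*(n - 2)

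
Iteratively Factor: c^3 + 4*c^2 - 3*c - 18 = (c - 2)*(c^2 + 6*c + 9) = (c - 2)*(c + 3)*(c + 3)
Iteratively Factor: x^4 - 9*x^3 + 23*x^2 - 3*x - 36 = (x - 4)*(x^3 - 5*x^2 + 3*x + 9) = (x - 4)*(x - 3)*(x^2 - 2*x - 3) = (x - 4)*(x - 3)*(x + 1)*(x - 3)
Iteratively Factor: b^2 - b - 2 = (b - 2)*(b + 1)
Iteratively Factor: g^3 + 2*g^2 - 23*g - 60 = (g + 3)*(g^2 - g - 20) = (g + 3)*(g + 4)*(g - 5)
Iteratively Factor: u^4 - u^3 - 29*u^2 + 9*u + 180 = (u - 5)*(u^3 + 4*u^2 - 9*u - 36) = (u - 5)*(u - 3)*(u^2 + 7*u + 12) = (u - 5)*(u - 3)*(u + 3)*(u + 4)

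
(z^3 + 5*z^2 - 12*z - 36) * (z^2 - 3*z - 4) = z^5 + 2*z^4 - 31*z^3 - 20*z^2 + 156*z + 144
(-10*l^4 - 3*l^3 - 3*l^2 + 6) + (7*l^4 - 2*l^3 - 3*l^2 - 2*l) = -3*l^4 - 5*l^3 - 6*l^2 - 2*l + 6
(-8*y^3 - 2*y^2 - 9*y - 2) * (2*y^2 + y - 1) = -16*y^5 - 12*y^4 - 12*y^3 - 11*y^2 + 7*y + 2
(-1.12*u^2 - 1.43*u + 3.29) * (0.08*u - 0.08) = -0.0896*u^3 - 0.0248*u^2 + 0.3776*u - 0.2632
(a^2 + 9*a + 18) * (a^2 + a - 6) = a^4 + 10*a^3 + 21*a^2 - 36*a - 108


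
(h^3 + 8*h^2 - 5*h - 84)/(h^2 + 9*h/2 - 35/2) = 2*(h^2 + h - 12)/(2*h - 5)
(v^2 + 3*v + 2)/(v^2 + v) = (v + 2)/v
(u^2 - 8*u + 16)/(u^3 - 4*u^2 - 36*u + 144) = (u - 4)/(u^2 - 36)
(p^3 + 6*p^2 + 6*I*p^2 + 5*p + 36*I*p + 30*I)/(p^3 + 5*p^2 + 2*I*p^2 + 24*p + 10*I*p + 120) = (p + 1)/(p - 4*I)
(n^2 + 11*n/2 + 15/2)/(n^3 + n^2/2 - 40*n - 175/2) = (n + 3)/(n^2 - 2*n - 35)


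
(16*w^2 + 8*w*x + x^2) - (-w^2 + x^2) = 17*w^2 + 8*w*x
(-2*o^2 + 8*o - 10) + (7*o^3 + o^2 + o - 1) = 7*o^3 - o^2 + 9*o - 11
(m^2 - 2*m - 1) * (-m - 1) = -m^3 + m^2 + 3*m + 1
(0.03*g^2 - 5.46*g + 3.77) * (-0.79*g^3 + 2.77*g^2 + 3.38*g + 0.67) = -0.0237*g^5 + 4.3965*g^4 - 18.0011*g^3 - 7.9918*g^2 + 9.0844*g + 2.5259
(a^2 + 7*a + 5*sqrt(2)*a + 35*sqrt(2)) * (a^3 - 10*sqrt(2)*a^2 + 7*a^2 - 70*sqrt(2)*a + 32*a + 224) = a^5 - 5*sqrt(2)*a^4 + 14*a^4 - 70*sqrt(2)*a^3 - 19*a^3 - 952*a^2 - 85*sqrt(2)*a^2 - 3332*a + 2240*sqrt(2)*a + 7840*sqrt(2)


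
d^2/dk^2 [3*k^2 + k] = 6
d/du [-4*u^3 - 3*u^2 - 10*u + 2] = -12*u^2 - 6*u - 10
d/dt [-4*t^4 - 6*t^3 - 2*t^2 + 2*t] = -16*t^3 - 18*t^2 - 4*t + 2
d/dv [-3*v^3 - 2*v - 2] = -9*v^2 - 2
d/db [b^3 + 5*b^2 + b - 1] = 3*b^2 + 10*b + 1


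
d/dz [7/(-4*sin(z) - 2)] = 7*cos(z)/(2*sin(z) + 1)^2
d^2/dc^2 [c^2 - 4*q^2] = 2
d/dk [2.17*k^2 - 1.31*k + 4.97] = 4.34*k - 1.31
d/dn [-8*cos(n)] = 8*sin(n)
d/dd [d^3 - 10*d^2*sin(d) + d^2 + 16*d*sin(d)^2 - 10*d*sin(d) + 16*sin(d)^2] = -10*d^2*cos(d) + 3*d^2 - 20*d*sin(d) + 16*d*sin(2*d) - 10*d*cos(d) + 2*d + 16*sin(d)^2 - 10*sin(d) + 16*sin(2*d)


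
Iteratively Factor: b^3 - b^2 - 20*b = (b)*(b^2 - b - 20) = b*(b + 4)*(b - 5)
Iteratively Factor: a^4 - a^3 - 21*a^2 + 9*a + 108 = (a - 3)*(a^3 + 2*a^2 - 15*a - 36) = (a - 3)*(a + 3)*(a^2 - a - 12) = (a - 3)*(a + 3)^2*(a - 4)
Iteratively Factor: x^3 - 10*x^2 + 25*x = (x - 5)*(x^2 - 5*x) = (x - 5)^2*(x)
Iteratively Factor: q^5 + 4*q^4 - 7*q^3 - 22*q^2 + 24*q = (q - 1)*(q^4 + 5*q^3 - 2*q^2 - 24*q) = (q - 1)*(q + 3)*(q^3 + 2*q^2 - 8*q) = (q - 2)*(q - 1)*(q + 3)*(q^2 + 4*q) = (q - 2)*(q - 1)*(q + 3)*(q + 4)*(q)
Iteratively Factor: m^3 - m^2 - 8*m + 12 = (m + 3)*(m^2 - 4*m + 4) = (m - 2)*(m + 3)*(m - 2)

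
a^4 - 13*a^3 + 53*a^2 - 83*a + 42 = (a - 7)*(a - 3)*(a - 2)*(a - 1)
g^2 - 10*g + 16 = (g - 8)*(g - 2)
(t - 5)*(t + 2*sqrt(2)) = t^2 - 5*t + 2*sqrt(2)*t - 10*sqrt(2)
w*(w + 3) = w^2 + 3*w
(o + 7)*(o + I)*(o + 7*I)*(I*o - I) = I*o^4 - 8*o^3 + 6*I*o^3 - 48*o^2 - 14*I*o^2 + 56*o - 42*I*o + 49*I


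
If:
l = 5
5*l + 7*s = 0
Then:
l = 5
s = -25/7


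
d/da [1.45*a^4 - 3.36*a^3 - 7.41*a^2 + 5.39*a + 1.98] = 5.8*a^3 - 10.08*a^2 - 14.82*a + 5.39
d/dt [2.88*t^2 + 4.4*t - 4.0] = 5.76*t + 4.4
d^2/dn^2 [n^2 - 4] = 2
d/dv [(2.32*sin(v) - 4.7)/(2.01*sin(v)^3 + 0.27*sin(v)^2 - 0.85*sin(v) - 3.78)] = (-9.3264*sin(v)^3 + 27.7146*sin(v)^2 + 2.538*sin(v) - 12.7646)*cos(v)/(4.0401*sin(v)^6 + 1.0854*sin(v)^5 - 3.3441*sin(v)^4 - 15.6546*sin(v)^3 - 1.3187*sin(v)^2 + 6.426*sin(v) + 14.2884)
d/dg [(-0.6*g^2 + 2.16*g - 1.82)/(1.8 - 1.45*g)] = (0.87*g^2 - 2.16*g + 1.249)/(2.1025*g^2 - 5.22*g + 3.24)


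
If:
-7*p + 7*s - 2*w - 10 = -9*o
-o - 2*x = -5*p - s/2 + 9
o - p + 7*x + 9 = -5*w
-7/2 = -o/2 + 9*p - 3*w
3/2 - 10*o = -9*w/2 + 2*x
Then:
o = 69389/30547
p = 69767/91641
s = 13474/91641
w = 281521/91641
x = -112894/30547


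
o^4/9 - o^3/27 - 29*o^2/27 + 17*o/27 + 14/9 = (o/3 + 1/3)*(o/3 + 1)*(o - 7/3)*(o - 2)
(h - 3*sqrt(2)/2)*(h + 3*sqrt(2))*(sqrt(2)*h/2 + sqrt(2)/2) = sqrt(2)*h^3/2 + sqrt(2)*h^2/2 + 3*h^2/2 - 9*sqrt(2)*h/2 + 3*h/2 - 9*sqrt(2)/2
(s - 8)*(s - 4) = s^2 - 12*s + 32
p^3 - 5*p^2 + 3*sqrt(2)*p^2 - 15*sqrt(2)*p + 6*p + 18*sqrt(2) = (p - 3)*(p - 2)*(p + 3*sqrt(2))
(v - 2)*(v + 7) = v^2 + 5*v - 14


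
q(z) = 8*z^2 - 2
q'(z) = 16*z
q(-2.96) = 68.09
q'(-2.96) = -47.36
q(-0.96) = 5.37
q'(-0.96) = -15.36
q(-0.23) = -1.58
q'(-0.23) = -3.68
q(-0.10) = -1.92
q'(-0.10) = -1.60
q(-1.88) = 26.28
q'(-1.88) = -30.08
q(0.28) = -1.37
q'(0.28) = 4.48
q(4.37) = 150.78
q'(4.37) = 69.92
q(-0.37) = -0.90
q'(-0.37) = -5.92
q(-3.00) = 70.00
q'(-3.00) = -48.00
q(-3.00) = 70.00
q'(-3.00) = -48.00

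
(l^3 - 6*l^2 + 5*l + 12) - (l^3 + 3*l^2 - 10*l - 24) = -9*l^2 + 15*l + 36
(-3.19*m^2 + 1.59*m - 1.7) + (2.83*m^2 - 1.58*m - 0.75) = -0.36*m^2 + 0.01*m - 2.45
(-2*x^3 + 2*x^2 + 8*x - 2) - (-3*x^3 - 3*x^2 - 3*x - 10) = x^3 + 5*x^2 + 11*x + 8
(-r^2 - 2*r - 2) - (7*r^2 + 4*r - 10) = -8*r^2 - 6*r + 8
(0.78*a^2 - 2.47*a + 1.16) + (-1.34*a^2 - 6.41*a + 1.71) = -0.56*a^2 - 8.88*a + 2.87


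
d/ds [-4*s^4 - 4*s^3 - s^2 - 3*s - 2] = -16*s^3 - 12*s^2 - 2*s - 3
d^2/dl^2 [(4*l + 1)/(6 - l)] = -50/(l - 6)^3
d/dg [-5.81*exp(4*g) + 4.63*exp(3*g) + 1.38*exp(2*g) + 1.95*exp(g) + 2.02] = (-23.24*exp(3*g) + 13.89*exp(2*g) + 2.76*exp(g) + 1.95)*exp(g)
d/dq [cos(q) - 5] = -sin(q)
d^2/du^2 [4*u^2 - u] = 8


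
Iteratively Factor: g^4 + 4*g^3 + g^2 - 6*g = (g - 1)*(g^3 + 5*g^2 + 6*g) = g*(g - 1)*(g^2 + 5*g + 6) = g*(g - 1)*(g + 3)*(g + 2)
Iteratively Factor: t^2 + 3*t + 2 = (t + 1)*(t + 2)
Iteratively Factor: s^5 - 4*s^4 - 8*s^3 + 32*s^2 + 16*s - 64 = (s - 4)*(s^4 - 8*s^2 + 16) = (s - 4)*(s + 2)*(s^3 - 2*s^2 - 4*s + 8) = (s - 4)*(s - 2)*(s + 2)*(s^2 - 4) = (s - 4)*(s - 2)^2*(s + 2)*(s + 2)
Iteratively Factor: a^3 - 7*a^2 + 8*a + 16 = (a - 4)*(a^2 - 3*a - 4) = (a - 4)^2*(a + 1)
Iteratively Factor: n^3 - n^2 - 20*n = (n)*(n^2 - n - 20) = n*(n - 5)*(n + 4)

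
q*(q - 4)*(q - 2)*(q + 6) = q^4 - 28*q^2 + 48*q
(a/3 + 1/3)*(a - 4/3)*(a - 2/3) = a^3/3 - a^2/3 - 10*a/27 + 8/27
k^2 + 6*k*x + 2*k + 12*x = (k + 2)*(k + 6*x)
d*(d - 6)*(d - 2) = d^3 - 8*d^2 + 12*d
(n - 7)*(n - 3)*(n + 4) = n^3 - 6*n^2 - 19*n + 84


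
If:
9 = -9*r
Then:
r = -1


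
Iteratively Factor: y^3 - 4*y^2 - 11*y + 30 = (y - 2)*(y^2 - 2*y - 15) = (y - 5)*(y - 2)*(y + 3)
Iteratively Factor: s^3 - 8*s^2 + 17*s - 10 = (s - 2)*(s^2 - 6*s + 5) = (s - 2)*(s - 1)*(s - 5)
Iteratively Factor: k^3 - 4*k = (k + 2)*(k^2 - 2*k) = (k - 2)*(k + 2)*(k)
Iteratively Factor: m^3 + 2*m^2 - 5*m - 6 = (m + 3)*(m^2 - m - 2) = (m - 2)*(m + 3)*(m + 1)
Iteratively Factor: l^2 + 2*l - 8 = (l - 2)*(l + 4)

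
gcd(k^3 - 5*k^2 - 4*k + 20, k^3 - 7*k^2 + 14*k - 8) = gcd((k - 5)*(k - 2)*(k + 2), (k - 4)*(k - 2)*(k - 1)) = k - 2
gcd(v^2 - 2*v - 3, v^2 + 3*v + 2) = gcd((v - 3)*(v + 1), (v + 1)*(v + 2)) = v + 1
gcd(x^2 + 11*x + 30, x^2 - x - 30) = x + 5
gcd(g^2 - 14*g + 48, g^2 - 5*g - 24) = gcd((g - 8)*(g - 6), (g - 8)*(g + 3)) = g - 8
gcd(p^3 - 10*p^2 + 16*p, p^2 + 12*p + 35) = 1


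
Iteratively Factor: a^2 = (a)*(a)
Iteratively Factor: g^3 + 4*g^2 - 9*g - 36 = (g + 3)*(g^2 + g - 12) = (g - 3)*(g + 3)*(g + 4)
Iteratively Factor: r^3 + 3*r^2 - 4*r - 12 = (r + 3)*(r^2 - 4) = (r - 2)*(r + 3)*(r + 2)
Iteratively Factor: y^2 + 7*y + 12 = (y + 3)*(y + 4)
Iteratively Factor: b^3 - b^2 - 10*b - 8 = (b + 2)*(b^2 - 3*b - 4) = (b + 1)*(b + 2)*(b - 4)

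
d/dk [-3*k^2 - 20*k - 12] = -6*k - 20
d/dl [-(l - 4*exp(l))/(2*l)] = 2*(l - 1)*exp(l)/l^2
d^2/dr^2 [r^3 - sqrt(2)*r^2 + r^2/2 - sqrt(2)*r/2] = 6*r - 2*sqrt(2) + 1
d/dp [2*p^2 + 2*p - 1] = 4*p + 2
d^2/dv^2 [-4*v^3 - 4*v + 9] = -24*v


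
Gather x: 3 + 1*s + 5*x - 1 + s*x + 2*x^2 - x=s + 2*x^2 + x*(s + 4) + 2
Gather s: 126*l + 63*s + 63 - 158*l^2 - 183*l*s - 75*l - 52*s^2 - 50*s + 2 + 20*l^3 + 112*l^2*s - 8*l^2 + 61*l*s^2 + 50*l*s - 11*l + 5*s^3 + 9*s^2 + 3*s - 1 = 20*l^3 - 166*l^2 + 40*l + 5*s^3 + s^2*(61*l - 43) + s*(112*l^2 - 133*l + 16) + 64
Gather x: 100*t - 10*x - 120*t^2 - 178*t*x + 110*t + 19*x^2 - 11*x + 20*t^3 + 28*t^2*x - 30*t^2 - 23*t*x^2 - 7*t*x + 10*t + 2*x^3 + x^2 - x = 20*t^3 - 150*t^2 + 220*t + 2*x^3 + x^2*(20 - 23*t) + x*(28*t^2 - 185*t - 22)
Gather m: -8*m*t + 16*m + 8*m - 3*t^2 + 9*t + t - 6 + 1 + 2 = m*(24 - 8*t) - 3*t^2 + 10*t - 3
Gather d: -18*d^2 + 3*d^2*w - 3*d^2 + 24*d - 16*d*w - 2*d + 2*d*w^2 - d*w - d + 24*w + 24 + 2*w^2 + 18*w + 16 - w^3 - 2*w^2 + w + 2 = d^2*(3*w - 21) + d*(2*w^2 - 17*w + 21) - w^3 + 43*w + 42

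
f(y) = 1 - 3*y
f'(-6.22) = -3.00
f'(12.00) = -3.00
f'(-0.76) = -3.00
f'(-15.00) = -3.00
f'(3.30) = -3.00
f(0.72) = -1.16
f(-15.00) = 46.00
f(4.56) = -12.68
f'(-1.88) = -3.00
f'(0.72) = -3.00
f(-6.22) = 19.66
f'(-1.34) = -3.00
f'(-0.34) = -3.00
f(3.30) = -8.90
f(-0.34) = 2.02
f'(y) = -3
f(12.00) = -35.00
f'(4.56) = -3.00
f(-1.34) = 5.02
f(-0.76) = 3.28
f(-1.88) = 6.64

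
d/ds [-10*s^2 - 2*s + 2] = -20*s - 2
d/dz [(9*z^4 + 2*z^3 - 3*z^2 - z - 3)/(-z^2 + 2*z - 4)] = (-18*z^5 + 52*z^4 - 136*z^3 - 31*z^2 + 18*z + 10)/(z^4 - 4*z^3 + 12*z^2 - 16*z + 16)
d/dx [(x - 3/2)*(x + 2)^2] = (x + 2)*(3*x - 1)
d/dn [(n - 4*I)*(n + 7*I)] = 2*n + 3*I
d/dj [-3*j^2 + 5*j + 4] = 5 - 6*j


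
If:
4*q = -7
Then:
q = -7/4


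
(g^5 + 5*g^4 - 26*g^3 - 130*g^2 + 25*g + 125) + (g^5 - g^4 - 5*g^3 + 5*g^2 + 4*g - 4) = 2*g^5 + 4*g^4 - 31*g^3 - 125*g^2 + 29*g + 121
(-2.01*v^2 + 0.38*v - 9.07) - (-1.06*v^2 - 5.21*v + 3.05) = -0.95*v^2 + 5.59*v - 12.12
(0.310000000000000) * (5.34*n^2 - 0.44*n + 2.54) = 1.6554*n^2 - 0.1364*n + 0.7874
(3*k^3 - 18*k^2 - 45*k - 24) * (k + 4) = 3*k^4 - 6*k^3 - 117*k^2 - 204*k - 96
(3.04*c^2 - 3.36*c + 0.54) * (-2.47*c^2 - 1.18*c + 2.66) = -7.5088*c^4 + 4.712*c^3 + 10.7174*c^2 - 9.5748*c + 1.4364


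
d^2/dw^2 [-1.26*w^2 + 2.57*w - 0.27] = -2.52000000000000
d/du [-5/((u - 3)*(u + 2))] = 5*(2*u - 1)/((u - 3)^2*(u + 2)^2)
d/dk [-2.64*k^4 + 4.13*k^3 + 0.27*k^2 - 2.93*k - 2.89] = -10.56*k^3 + 12.39*k^2 + 0.54*k - 2.93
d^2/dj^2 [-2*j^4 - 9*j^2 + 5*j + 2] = -24*j^2 - 18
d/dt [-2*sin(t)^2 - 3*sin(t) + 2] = -(4*sin(t) + 3)*cos(t)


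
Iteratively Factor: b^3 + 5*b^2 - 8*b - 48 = (b + 4)*(b^2 + b - 12) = (b - 3)*(b + 4)*(b + 4)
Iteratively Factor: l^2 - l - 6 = (l - 3)*(l + 2)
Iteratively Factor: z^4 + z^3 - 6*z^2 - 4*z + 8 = (z + 2)*(z^3 - z^2 - 4*z + 4) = (z - 2)*(z + 2)*(z^2 + z - 2) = (z - 2)*(z + 2)^2*(z - 1)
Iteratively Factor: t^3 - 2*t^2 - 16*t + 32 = (t + 4)*(t^2 - 6*t + 8) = (t - 2)*(t + 4)*(t - 4)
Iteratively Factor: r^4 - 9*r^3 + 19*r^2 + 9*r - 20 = (r - 4)*(r^3 - 5*r^2 - r + 5) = (r - 5)*(r - 4)*(r^2 - 1) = (r - 5)*(r - 4)*(r + 1)*(r - 1)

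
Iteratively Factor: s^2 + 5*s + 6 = (s + 3)*(s + 2)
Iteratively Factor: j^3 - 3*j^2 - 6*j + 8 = (j + 2)*(j^2 - 5*j + 4) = (j - 1)*(j + 2)*(j - 4)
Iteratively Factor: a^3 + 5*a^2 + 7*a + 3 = (a + 1)*(a^2 + 4*a + 3) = (a + 1)*(a + 3)*(a + 1)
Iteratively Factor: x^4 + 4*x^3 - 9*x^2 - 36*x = (x)*(x^3 + 4*x^2 - 9*x - 36) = x*(x + 4)*(x^2 - 9) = x*(x - 3)*(x + 4)*(x + 3)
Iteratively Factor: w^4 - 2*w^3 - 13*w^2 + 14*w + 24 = (w - 4)*(w^3 + 2*w^2 - 5*w - 6) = (w - 4)*(w + 3)*(w^2 - w - 2) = (w - 4)*(w + 1)*(w + 3)*(w - 2)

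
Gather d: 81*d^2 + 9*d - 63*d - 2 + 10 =81*d^2 - 54*d + 8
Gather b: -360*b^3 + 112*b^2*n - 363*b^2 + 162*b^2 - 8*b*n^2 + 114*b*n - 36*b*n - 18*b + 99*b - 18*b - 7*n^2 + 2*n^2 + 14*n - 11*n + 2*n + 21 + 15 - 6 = -360*b^3 + b^2*(112*n - 201) + b*(-8*n^2 + 78*n + 63) - 5*n^2 + 5*n + 30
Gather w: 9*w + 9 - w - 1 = 8*w + 8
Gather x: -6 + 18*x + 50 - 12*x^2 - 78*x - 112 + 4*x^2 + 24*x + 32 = -8*x^2 - 36*x - 36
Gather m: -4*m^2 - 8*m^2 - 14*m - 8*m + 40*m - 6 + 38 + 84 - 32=-12*m^2 + 18*m + 84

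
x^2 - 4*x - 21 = (x - 7)*(x + 3)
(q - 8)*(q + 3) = q^2 - 5*q - 24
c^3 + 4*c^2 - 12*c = c*(c - 2)*(c + 6)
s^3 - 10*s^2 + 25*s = s*(s - 5)^2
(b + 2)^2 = b^2 + 4*b + 4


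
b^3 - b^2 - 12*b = b*(b - 4)*(b + 3)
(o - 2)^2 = o^2 - 4*o + 4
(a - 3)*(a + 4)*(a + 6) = a^3 + 7*a^2 - 6*a - 72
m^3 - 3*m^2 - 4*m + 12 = (m - 3)*(m - 2)*(m + 2)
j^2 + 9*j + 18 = (j + 3)*(j + 6)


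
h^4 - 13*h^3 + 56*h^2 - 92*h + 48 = (h - 6)*(h - 4)*(h - 2)*(h - 1)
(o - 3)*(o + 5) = o^2 + 2*o - 15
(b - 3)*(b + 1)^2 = b^3 - b^2 - 5*b - 3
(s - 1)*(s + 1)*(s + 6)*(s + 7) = s^4 + 13*s^3 + 41*s^2 - 13*s - 42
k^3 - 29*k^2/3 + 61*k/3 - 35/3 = (k - 7)*(k - 5/3)*(k - 1)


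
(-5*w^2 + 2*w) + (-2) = -5*w^2 + 2*w - 2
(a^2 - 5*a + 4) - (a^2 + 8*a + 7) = -13*a - 3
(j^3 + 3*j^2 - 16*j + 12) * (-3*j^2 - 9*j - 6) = -3*j^5 - 18*j^4 + 15*j^3 + 90*j^2 - 12*j - 72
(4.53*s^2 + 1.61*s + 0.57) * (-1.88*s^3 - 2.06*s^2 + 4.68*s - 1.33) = -8.5164*s^5 - 12.3586*s^4 + 16.8122*s^3 + 0.335699999999999*s^2 + 0.5263*s - 0.7581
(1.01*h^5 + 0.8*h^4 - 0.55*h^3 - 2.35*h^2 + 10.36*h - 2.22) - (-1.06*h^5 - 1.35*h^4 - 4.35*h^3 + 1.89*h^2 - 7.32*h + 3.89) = 2.07*h^5 + 2.15*h^4 + 3.8*h^3 - 4.24*h^2 + 17.68*h - 6.11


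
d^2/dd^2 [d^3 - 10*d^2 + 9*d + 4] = 6*d - 20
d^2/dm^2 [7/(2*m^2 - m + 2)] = 14*(-4*m^2 + 2*m + (4*m - 1)^2 - 4)/(2*m^2 - m + 2)^3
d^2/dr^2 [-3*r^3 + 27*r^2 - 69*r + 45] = 54 - 18*r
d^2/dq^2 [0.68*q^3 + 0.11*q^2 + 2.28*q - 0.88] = 4.08*q + 0.22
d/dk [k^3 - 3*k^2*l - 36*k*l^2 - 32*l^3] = 3*k^2 - 6*k*l - 36*l^2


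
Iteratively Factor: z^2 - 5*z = (z - 5)*(z)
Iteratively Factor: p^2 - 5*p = (p - 5)*(p)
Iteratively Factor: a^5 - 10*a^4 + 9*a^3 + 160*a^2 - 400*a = (a - 4)*(a^4 - 6*a^3 - 15*a^2 + 100*a) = (a - 5)*(a - 4)*(a^3 - a^2 - 20*a) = (a - 5)*(a - 4)*(a + 4)*(a^2 - 5*a) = a*(a - 5)*(a - 4)*(a + 4)*(a - 5)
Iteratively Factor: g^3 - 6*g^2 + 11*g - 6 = (g - 1)*(g^2 - 5*g + 6) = (g - 2)*(g - 1)*(g - 3)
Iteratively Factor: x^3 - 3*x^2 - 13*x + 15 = (x - 1)*(x^2 - 2*x - 15) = (x - 5)*(x - 1)*(x + 3)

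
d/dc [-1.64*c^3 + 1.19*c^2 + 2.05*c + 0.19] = -4.92*c^2 + 2.38*c + 2.05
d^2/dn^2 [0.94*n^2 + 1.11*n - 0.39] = 1.88000000000000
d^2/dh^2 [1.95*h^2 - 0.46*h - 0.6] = 3.90000000000000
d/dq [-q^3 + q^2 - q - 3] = -3*q^2 + 2*q - 1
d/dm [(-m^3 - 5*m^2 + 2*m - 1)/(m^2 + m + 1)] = (-m^4 - 2*m^3 - 10*m^2 - 8*m + 3)/(m^4 + 2*m^3 + 3*m^2 + 2*m + 1)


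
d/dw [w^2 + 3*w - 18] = 2*w + 3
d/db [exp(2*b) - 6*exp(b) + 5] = 2*(exp(b) - 3)*exp(b)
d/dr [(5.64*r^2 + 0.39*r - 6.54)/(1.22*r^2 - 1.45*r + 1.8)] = (-8.6538*r^2 + 36.2616*r - 8.781)/(1.4884*r^4 - 3.538*r^3 + 6.4945*r^2 - 5.22*r + 3.24)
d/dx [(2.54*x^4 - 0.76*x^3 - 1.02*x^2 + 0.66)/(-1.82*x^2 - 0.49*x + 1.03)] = (-9.2456*x^5 - 2.3506*x^4 + 11.2096*x^3 - 1.8486*x^2 + 0.3012*x + 0.3234)/(3.3124*x^4 + 1.7836*x^3 - 3.5091*x^2 - 1.0094*x + 1.0609)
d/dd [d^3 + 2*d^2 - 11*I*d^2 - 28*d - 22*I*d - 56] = 3*d^2 + d*(4 - 22*I) - 28 - 22*I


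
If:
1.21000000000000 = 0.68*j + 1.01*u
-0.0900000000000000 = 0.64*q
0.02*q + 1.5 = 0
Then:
No Solution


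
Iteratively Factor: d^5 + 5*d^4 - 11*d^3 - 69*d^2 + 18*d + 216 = (d - 2)*(d^4 + 7*d^3 + 3*d^2 - 63*d - 108) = (d - 2)*(d + 4)*(d^3 + 3*d^2 - 9*d - 27) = (d - 3)*(d - 2)*(d + 4)*(d^2 + 6*d + 9) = (d - 3)*(d - 2)*(d + 3)*(d + 4)*(d + 3)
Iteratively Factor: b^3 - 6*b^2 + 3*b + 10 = (b - 5)*(b^2 - b - 2) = (b - 5)*(b - 2)*(b + 1)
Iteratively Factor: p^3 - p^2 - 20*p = (p - 5)*(p^2 + 4*p) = p*(p - 5)*(p + 4)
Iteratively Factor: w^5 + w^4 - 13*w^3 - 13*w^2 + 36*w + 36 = (w + 2)*(w^4 - w^3 - 11*w^2 + 9*w + 18) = (w + 1)*(w + 2)*(w^3 - 2*w^2 - 9*w + 18) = (w - 2)*(w + 1)*(w + 2)*(w^2 - 9) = (w - 2)*(w + 1)*(w + 2)*(w + 3)*(w - 3)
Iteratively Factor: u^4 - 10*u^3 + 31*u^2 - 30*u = (u - 5)*(u^3 - 5*u^2 + 6*u) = (u - 5)*(u - 3)*(u^2 - 2*u) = (u - 5)*(u - 3)*(u - 2)*(u)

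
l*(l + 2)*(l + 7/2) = l^3 + 11*l^2/2 + 7*l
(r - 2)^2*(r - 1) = r^3 - 5*r^2 + 8*r - 4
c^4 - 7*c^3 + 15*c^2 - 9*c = c*(c - 3)^2*(c - 1)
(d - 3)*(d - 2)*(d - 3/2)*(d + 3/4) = d^4 - 23*d^3/4 + 69*d^2/8 + 9*d/8 - 27/4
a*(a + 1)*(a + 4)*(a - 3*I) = a^4 + 5*a^3 - 3*I*a^3 + 4*a^2 - 15*I*a^2 - 12*I*a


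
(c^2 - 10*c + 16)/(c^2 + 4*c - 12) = (c - 8)/(c + 6)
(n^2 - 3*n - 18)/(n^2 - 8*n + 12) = (n + 3)/(n - 2)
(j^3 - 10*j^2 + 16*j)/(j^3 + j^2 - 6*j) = (j - 8)/(j + 3)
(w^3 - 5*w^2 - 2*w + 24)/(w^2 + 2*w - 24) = (w^2 - w - 6)/(w + 6)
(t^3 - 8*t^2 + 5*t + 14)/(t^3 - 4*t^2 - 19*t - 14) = (t - 2)/(t + 2)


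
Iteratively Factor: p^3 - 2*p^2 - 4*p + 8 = (p - 2)*(p^2 - 4) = (p - 2)*(p + 2)*(p - 2)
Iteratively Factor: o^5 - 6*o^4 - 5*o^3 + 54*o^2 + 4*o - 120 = (o + 2)*(o^4 - 8*o^3 + 11*o^2 + 32*o - 60) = (o + 2)^2*(o^3 - 10*o^2 + 31*o - 30) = (o - 5)*(o + 2)^2*(o^2 - 5*o + 6) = (o - 5)*(o - 2)*(o + 2)^2*(o - 3)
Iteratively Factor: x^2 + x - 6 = (x - 2)*(x + 3)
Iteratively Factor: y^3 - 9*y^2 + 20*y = (y)*(y^2 - 9*y + 20) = y*(y - 5)*(y - 4)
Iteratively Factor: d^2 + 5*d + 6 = (d + 3)*(d + 2)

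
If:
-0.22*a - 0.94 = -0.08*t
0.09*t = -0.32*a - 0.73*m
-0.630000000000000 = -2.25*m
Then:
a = -2.22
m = 0.28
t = 5.64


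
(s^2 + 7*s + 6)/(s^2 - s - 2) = (s + 6)/(s - 2)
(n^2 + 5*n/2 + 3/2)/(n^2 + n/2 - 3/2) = (n + 1)/(n - 1)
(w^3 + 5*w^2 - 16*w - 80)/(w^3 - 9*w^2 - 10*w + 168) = (w^2 + w - 20)/(w^2 - 13*w + 42)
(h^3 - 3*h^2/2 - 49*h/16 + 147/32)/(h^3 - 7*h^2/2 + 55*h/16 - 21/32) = (4*h + 7)/(4*h - 1)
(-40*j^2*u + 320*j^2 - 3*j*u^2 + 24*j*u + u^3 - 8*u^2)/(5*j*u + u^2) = -8*j + 64*j/u + u - 8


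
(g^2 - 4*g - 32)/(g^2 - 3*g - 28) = (g - 8)/(g - 7)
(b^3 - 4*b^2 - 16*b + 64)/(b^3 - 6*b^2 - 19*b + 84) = (b^2 - 8*b + 16)/(b^2 - 10*b + 21)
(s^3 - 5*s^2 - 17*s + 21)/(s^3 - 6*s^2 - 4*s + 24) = (s^3 - 5*s^2 - 17*s + 21)/(s^3 - 6*s^2 - 4*s + 24)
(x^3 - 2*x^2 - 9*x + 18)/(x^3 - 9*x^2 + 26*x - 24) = (x + 3)/(x - 4)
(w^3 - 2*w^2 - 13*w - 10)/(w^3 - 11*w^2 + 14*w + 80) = (w + 1)/(w - 8)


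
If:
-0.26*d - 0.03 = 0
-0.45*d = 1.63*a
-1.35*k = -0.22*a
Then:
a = 0.03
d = -0.12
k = 0.01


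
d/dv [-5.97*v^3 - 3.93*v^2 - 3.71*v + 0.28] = -17.91*v^2 - 7.86*v - 3.71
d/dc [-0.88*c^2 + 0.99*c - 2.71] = 0.99 - 1.76*c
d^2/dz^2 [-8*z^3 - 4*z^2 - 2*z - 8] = -48*z - 8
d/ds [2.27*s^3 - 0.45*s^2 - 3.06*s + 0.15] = 6.81*s^2 - 0.9*s - 3.06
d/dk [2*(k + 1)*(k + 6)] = 4*k + 14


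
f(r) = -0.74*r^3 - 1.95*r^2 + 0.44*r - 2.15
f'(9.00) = -214.48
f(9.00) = -695.60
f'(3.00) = -31.24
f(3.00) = -38.36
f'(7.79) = -164.66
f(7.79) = -466.88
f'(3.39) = -38.29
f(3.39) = -51.90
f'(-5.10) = -37.41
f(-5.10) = 43.05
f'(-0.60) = 1.98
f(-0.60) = -2.96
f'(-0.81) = 2.14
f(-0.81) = -3.39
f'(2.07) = -17.15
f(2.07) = -16.16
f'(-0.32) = 1.46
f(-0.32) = -2.47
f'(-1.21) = 1.91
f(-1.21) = -4.23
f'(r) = -2.22*r^2 - 3.9*r + 0.44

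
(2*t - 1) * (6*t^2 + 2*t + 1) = 12*t^3 - 2*t^2 - 1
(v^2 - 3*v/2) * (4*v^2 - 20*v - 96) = 4*v^4 - 26*v^3 - 66*v^2 + 144*v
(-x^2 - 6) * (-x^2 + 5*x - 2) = x^4 - 5*x^3 + 8*x^2 - 30*x + 12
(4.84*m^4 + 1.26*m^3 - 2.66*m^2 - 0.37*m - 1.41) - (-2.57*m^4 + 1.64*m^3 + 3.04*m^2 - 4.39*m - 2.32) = 7.41*m^4 - 0.38*m^3 - 5.7*m^2 + 4.02*m + 0.91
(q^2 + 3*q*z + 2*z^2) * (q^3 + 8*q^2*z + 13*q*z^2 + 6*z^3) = q^5 + 11*q^4*z + 39*q^3*z^2 + 61*q^2*z^3 + 44*q*z^4 + 12*z^5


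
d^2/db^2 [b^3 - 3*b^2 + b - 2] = 6*b - 6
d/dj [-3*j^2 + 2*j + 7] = 2 - 6*j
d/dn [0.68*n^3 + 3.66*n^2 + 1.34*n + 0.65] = 2.04*n^2 + 7.32*n + 1.34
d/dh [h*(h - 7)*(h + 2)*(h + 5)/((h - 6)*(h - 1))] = (2*h^5 - 21*h^4 + 24*h^3 + 343*h^2 - 468*h - 420)/(h^4 - 14*h^3 + 61*h^2 - 84*h + 36)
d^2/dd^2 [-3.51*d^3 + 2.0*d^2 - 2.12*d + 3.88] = 4.0 - 21.06*d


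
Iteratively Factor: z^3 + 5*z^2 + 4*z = (z + 4)*(z^2 + z) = z*(z + 4)*(z + 1)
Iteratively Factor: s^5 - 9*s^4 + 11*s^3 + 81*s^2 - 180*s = (s)*(s^4 - 9*s^3 + 11*s^2 + 81*s - 180) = s*(s - 4)*(s^3 - 5*s^2 - 9*s + 45) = s*(s - 5)*(s - 4)*(s^2 - 9) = s*(s - 5)*(s - 4)*(s - 3)*(s + 3)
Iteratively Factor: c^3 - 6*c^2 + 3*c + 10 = (c - 5)*(c^2 - c - 2) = (c - 5)*(c - 2)*(c + 1)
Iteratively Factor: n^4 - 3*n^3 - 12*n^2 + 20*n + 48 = (n + 2)*(n^3 - 5*n^2 - 2*n + 24) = (n + 2)^2*(n^2 - 7*n + 12) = (n - 3)*(n + 2)^2*(n - 4)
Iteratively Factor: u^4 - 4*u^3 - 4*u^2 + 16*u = (u + 2)*(u^3 - 6*u^2 + 8*u) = (u - 4)*(u + 2)*(u^2 - 2*u) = (u - 4)*(u - 2)*(u + 2)*(u)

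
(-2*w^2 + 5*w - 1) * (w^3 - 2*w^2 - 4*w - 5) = -2*w^5 + 9*w^4 - 3*w^3 - 8*w^2 - 21*w + 5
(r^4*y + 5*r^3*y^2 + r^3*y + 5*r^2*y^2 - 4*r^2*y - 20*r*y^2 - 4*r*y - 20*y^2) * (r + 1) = r^5*y + 5*r^4*y^2 + 2*r^4*y + 10*r^3*y^2 - 3*r^3*y - 15*r^2*y^2 - 8*r^2*y - 40*r*y^2 - 4*r*y - 20*y^2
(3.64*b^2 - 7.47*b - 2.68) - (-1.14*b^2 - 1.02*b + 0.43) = 4.78*b^2 - 6.45*b - 3.11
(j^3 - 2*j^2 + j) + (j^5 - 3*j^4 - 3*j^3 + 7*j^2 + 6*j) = j^5 - 3*j^4 - 2*j^3 + 5*j^2 + 7*j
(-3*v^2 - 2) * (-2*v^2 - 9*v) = 6*v^4 + 27*v^3 + 4*v^2 + 18*v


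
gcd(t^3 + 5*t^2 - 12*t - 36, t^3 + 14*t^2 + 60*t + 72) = t^2 + 8*t + 12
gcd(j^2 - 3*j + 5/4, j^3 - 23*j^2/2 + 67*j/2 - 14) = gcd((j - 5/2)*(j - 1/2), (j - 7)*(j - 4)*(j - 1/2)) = j - 1/2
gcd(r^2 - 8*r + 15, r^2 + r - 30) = r - 5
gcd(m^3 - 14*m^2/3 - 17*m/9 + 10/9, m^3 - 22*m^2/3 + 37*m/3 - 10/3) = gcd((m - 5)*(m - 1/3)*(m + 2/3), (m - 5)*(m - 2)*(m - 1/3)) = m^2 - 16*m/3 + 5/3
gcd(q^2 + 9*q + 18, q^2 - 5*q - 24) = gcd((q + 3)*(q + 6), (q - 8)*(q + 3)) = q + 3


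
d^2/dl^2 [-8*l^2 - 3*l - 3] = -16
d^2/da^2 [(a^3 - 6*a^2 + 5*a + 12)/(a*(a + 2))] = 6*(7*a^3 + 12*a^2 + 24*a + 16)/(a^3*(a^3 + 6*a^2 + 12*a + 8))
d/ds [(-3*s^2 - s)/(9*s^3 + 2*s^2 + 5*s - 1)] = (27*s^4 + 18*s^3 - 13*s^2 + 6*s + 1)/(81*s^6 + 36*s^5 + 94*s^4 + 2*s^3 + 21*s^2 - 10*s + 1)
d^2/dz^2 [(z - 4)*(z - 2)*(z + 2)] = 6*z - 8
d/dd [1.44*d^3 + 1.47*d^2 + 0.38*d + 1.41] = 4.32*d^2 + 2.94*d + 0.38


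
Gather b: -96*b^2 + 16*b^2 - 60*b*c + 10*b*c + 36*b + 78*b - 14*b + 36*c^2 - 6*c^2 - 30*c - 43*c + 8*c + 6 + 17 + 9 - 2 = -80*b^2 + b*(100 - 50*c) + 30*c^2 - 65*c + 30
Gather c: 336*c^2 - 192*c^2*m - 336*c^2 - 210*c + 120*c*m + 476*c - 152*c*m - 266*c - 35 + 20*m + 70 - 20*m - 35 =-192*c^2*m - 32*c*m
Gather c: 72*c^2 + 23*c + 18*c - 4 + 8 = 72*c^2 + 41*c + 4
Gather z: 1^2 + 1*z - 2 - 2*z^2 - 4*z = -2*z^2 - 3*z - 1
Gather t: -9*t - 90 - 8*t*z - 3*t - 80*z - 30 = t*(-8*z - 12) - 80*z - 120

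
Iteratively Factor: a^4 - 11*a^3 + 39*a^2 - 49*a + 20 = (a - 1)*(a^3 - 10*a^2 + 29*a - 20) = (a - 1)^2*(a^2 - 9*a + 20) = (a - 4)*(a - 1)^2*(a - 5)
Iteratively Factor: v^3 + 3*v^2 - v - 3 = (v + 3)*(v^2 - 1) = (v - 1)*(v + 3)*(v + 1)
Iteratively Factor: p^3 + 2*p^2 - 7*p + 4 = (p + 4)*(p^2 - 2*p + 1) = (p - 1)*(p + 4)*(p - 1)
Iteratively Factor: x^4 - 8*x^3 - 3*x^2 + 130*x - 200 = (x - 5)*(x^3 - 3*x^2 - 18*x + 40) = (x - 5)*(x + 4)*(x^2 - 7*x + 10) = (x - 5)*(x - 2)*(x + 4)*(x - 5)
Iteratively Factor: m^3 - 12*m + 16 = (m - 2)*(m^2 + 2*m - 8) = (m - 2)^2*(m + 4)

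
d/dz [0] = 0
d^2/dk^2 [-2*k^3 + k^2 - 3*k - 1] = 2 - 12*k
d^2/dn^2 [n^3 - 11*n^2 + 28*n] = 6*n - 22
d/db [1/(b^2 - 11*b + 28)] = (11 - 2*b)/(b^2 - 11*b + 28)^2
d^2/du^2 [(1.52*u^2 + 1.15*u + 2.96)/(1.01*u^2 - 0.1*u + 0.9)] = (2.65327*u^3 + 9.826896*u^2 - 8.06586*u - 2.65268)/(1.030301*u^6 - 0.30603*u^5 + 2.78457*u^4 - 0.5464*u^3 + 2.4813*u^2 - 0.243*u + 0.729)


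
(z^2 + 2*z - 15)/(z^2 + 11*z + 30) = (z - 3)/(z + 6)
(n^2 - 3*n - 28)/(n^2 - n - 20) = (n - 7)/(n - 5)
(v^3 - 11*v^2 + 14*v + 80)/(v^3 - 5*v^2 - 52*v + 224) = (v^2 - 3*v - 10)/(v^2 + 3*v - 28)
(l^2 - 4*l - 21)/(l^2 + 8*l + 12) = (l^2 - 4*l - 21)/(l^2 + 8*l + 12)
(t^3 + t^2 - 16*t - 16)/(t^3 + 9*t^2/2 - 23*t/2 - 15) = 2*(t^2 - 16)/(2*t^2 + 7*t - 30)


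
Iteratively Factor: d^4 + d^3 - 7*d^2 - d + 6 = (d - 2)*(d^3 + 3*d^2 - d - 3) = (d - 2)*(d + 1)*(d^2 + 2*d - 3) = (d - 2)*(d + 1)*(d + 3)*(d - 1)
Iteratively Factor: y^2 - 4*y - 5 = (y - 5)*(y + 1)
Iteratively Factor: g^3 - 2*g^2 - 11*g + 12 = (g - 1)*(g^2 - g - 12) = (g - 1)*(g + 3)*(g - 4)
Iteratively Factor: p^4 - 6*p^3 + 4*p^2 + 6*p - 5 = (p - 1)*(p^3 - 5*p^2 - p + 5) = (p - 5)*(p - 1)*(p^2 - 1) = (p - 5)*(p - 1)^2*(p + 1)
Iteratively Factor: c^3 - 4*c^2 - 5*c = (c - 5)*(c^2 + c) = c*(c - 5)*(c + 1)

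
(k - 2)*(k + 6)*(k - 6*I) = k^3 + 4*k^2 - 6*I*k^2 - 12*k - 24*I*k + 72*I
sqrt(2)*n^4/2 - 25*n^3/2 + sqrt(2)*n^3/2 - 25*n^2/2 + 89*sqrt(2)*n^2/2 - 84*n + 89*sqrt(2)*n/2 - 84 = (n - 7*sqrt(2))*(n - 4*sqrt(2))*(n - 3*sqrt(2)/2)*(sqrt(2)*n/2 + sqrt(2)/2)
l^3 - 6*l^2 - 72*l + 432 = (l - 6)*(l - 6*sqrt(2))*(l + 6*sqrt(2))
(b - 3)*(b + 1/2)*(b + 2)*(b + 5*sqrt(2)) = b^4 - b^3/2 + 5*sqrt(2)*b^3 - 13*b^2/2 - 5*sqrt(2)*b^2/2 - 65*sqrt(2)*b/2 - 3*b - 15*sqrt(2)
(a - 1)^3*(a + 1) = a^4 - 2*a^3 + 2*a - 1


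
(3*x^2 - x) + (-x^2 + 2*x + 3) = 2*x^2 + x + 3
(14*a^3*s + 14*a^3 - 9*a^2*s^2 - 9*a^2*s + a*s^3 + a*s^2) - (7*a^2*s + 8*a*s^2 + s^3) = 14*a^3*s + 14*a^3 - 9*a^2*s^2 - 16*a^2*s + a*s^3 - 7*a*s^2 - s^3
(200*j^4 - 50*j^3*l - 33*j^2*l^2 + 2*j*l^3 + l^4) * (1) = 200*j^4 - 50*j^3*l - 33*j^2*l^2 + 2*j*l^3 + l^4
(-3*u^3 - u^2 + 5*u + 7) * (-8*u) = 24*u^4 + 8*u^3 - 40*u^2 - 56*u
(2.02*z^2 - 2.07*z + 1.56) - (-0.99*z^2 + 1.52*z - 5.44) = 3.01*z^2 - 3.59*z + 7.0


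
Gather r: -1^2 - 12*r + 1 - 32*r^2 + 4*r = -32*r^2 - 8*r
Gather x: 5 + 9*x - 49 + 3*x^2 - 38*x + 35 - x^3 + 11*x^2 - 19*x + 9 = -x^3 + 14*x^2 - 48*x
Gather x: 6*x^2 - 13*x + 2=6*x^2 - 13*x + 2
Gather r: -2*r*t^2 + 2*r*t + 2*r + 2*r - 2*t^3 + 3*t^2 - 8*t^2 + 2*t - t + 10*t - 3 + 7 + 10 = r*(-2*t^2 + 2*t + 4) - 2*t^3 - 5*t^2 + 11*t + 14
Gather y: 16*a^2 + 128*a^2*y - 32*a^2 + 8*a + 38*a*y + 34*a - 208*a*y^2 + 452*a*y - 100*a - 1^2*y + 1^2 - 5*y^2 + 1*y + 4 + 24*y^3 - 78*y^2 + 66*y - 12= -16*a^2 - 58*a + 24*y^3 + y^2*(-208*a - 83) + y*(128*a^2 + 490*a + 66) - 7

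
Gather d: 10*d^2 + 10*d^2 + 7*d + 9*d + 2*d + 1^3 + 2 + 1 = 20*d^2 + 18*d + 4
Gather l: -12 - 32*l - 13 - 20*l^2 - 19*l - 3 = -20*l^2 - 51*l - 28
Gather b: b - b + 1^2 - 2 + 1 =0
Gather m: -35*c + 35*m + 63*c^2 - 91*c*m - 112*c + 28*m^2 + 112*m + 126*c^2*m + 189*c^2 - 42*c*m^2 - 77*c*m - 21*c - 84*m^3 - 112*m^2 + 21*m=252*c^2 - 168*c - 84*m^3 + m^2*(-42*c - 84) + m*(126*c^2 - 168*c + 168)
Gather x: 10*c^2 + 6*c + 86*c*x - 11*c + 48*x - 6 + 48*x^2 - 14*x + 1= 10*c^2 - 5*c + 48*x^2 + x*(86*c + 34) - 5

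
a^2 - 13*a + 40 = (a - 8)*(a - 5)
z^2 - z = z*(z - 1)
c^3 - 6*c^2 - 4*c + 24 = (c - 6)*(c - 2)*(c + 2)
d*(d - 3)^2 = d^3 - 6*d^2 + 9*d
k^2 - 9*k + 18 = (k - 6)*(k - 3)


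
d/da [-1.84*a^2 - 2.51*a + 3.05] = -3.68*a - 2.51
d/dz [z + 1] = 1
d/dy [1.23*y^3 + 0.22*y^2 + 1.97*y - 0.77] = 3.69*y^2 + 0.44*y + 1.97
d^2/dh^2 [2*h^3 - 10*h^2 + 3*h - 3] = 12*h - 20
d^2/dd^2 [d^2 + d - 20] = 2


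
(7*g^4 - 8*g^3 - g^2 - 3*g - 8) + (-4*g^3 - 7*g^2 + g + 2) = 7*g^4 - 12*g^3 - 8*g^2 - 2*g - 6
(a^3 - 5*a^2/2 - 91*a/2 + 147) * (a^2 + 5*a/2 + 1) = a^5 - 203*a^3/4 + 123*a^2/4 + 322*a + 147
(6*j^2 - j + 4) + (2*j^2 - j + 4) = 8*j^2 - 2*j + 8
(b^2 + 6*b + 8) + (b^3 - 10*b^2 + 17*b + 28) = b^3 - 9*b^2 + 23*b + 36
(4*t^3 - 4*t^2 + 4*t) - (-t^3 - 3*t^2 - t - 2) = 5*t^3 - t^2 + 5*t + 2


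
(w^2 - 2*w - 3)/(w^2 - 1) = (w - 3)/(w - 1)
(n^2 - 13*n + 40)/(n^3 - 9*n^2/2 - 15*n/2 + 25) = 2*(n - 8)/(2*n^2 + n - 10)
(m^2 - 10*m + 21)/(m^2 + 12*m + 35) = (m^2 - 10*m + 21)/(m^2 + 12*m + 35)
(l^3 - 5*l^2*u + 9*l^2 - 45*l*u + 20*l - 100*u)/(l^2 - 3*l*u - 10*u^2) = (l^2 + 9*l + 20)/(l + 2*u)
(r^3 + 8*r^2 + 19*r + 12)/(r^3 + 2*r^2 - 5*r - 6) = (r + 4)/(r - 2)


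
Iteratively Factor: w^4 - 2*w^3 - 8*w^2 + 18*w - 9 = (w - 1)*(w^3 - w^2 - 9*w + 9) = (w - 3)*(w - 1)*(w^2 + 2*w - 3) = (w - 3)*(w - 1)^2*(w + 3)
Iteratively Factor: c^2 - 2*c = (c - 2)*(c)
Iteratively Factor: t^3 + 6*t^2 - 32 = (t - 2)*(t^2 + 8*t + 16) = (t - 2)*(t + 4)*(t + 4)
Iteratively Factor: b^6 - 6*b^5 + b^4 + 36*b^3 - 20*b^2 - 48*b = (b + 1)*(b^5 - 7*b^4 + 8*b^3 + 28*b^2 - 48*b) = (b + 1)*(b + 2)*(b^4 - 9*b^3 + 26*b^2 - 24*b) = (b - 4)*(b + 1)*(b + 2)*(b^3 - 5*b^2 + 6*b) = (b - 4)*(b - 2)*(b + 1)*(b + 2)*(b^2 - 3*b) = b*(b - 4)*(b - 2)*(b + 1)*(b + 2)*(b - 3)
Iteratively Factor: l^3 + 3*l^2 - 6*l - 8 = (l + 1)*(l^2 + 2*l - 8) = (l - 2)*(l + 1)*(l + 4)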